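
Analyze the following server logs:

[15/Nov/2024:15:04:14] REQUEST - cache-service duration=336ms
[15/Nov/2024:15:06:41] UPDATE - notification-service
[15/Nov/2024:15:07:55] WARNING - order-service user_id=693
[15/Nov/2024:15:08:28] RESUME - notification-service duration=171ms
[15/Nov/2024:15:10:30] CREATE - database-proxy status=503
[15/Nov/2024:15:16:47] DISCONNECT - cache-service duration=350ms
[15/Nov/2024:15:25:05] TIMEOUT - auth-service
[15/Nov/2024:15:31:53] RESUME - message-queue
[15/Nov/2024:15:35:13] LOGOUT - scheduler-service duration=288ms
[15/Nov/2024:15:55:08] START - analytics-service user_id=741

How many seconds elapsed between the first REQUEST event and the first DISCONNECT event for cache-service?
753

To find the time between events:

1. Locate the first REQUEST event for cache-service: 15/Nov/2024:15:04:14
2. Locate the first DISCONNECT event for cache-service: 15/Nov/2024:15:16:47
3. Calculate the difference: 15/Nov/2024:15:16:47 - 15/Nov/2024:15:04:14 = 753 seconds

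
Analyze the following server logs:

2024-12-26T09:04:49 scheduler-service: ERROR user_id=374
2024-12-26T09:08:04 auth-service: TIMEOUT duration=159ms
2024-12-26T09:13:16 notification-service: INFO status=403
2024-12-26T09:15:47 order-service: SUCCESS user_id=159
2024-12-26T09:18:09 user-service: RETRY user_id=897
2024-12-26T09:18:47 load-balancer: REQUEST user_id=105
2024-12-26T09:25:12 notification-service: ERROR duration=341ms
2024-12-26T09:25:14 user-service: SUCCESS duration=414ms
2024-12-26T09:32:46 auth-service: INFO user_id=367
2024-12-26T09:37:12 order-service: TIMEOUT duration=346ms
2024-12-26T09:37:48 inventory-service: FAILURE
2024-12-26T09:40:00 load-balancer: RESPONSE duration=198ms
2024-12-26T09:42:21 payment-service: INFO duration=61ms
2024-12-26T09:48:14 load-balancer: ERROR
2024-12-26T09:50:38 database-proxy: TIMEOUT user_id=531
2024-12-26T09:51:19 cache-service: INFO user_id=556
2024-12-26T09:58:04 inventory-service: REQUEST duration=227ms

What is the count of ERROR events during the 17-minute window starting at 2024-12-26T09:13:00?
1

To count events in the time window:

1. Window boundaries: 2024-12-26T09:13:00 to 2024-12-26T09:30:00
2. Filter for ERROR events within this window
3. Count matching events: 1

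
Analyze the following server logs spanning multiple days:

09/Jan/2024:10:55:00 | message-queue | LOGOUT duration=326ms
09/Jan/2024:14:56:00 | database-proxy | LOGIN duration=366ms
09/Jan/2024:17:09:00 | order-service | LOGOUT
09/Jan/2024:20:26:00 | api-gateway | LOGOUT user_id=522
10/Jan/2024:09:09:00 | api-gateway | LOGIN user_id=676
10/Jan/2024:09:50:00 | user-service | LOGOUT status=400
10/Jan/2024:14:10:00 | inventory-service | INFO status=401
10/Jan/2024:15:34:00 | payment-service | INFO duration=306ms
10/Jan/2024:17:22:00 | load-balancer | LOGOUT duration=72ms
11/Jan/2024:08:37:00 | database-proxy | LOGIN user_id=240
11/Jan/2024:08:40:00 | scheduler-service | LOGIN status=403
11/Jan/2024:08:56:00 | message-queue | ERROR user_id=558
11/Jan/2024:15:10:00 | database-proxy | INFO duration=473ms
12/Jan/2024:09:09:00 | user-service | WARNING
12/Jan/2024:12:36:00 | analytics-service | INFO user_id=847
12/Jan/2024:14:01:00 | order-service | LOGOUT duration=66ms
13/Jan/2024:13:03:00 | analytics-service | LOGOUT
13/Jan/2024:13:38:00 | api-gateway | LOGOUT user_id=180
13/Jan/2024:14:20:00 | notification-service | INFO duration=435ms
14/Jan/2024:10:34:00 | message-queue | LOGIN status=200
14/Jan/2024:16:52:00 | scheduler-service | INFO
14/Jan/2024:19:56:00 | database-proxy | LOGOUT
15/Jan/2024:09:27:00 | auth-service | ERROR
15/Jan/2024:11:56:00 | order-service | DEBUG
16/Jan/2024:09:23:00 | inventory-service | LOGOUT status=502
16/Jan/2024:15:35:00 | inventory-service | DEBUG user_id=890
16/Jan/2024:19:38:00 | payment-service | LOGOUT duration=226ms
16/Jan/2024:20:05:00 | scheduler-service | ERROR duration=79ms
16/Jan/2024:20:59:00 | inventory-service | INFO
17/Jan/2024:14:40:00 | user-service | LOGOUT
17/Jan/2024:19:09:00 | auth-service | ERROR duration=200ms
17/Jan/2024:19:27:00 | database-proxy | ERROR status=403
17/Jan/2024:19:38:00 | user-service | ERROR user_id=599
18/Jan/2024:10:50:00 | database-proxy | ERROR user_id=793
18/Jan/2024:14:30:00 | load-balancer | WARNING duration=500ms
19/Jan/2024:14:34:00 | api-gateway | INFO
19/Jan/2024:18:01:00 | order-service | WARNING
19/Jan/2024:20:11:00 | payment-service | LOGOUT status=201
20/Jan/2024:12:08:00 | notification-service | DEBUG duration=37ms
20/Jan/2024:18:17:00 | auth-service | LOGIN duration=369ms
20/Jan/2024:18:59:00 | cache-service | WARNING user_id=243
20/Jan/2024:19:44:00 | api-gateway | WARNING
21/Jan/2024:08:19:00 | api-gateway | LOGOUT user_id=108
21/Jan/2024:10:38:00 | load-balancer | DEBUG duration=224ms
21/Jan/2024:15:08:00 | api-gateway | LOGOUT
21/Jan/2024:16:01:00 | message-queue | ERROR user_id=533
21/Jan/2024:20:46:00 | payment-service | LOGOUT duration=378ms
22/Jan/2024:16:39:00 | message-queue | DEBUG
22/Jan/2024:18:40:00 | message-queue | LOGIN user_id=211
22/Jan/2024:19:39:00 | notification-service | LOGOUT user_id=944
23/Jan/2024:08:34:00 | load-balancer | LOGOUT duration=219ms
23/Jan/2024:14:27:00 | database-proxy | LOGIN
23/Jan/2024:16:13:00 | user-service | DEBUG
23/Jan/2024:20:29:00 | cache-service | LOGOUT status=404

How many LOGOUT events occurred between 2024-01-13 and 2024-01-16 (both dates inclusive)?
5

To filter by date range:

1. Date range: 2024-01-13 through 2024-01-16, both dates inclusive
2. Filter for LOGOUT events whose date falls in this range
3. Count matching events: 5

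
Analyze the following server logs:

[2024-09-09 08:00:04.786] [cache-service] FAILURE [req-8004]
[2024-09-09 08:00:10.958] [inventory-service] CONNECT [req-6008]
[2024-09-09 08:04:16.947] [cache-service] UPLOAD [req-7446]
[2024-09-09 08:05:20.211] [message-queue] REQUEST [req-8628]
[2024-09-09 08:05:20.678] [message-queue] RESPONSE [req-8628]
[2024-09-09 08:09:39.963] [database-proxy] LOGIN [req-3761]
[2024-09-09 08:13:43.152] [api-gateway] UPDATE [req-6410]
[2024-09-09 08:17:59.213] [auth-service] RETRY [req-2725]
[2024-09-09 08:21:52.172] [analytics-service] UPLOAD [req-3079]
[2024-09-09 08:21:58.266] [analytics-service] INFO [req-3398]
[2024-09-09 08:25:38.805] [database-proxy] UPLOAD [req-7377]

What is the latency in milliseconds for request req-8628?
467

To calculate latency:

1. Find REQUEST with id req-8628: 2024-09-09 08:05:20.211
2. Find RESPONSE with id req-8628: 2024-09-09 08:05:20.678
3. Latency: 2024-09-09 08:05:20.678 - 2024-09-09 08:05:20.211 = 467ms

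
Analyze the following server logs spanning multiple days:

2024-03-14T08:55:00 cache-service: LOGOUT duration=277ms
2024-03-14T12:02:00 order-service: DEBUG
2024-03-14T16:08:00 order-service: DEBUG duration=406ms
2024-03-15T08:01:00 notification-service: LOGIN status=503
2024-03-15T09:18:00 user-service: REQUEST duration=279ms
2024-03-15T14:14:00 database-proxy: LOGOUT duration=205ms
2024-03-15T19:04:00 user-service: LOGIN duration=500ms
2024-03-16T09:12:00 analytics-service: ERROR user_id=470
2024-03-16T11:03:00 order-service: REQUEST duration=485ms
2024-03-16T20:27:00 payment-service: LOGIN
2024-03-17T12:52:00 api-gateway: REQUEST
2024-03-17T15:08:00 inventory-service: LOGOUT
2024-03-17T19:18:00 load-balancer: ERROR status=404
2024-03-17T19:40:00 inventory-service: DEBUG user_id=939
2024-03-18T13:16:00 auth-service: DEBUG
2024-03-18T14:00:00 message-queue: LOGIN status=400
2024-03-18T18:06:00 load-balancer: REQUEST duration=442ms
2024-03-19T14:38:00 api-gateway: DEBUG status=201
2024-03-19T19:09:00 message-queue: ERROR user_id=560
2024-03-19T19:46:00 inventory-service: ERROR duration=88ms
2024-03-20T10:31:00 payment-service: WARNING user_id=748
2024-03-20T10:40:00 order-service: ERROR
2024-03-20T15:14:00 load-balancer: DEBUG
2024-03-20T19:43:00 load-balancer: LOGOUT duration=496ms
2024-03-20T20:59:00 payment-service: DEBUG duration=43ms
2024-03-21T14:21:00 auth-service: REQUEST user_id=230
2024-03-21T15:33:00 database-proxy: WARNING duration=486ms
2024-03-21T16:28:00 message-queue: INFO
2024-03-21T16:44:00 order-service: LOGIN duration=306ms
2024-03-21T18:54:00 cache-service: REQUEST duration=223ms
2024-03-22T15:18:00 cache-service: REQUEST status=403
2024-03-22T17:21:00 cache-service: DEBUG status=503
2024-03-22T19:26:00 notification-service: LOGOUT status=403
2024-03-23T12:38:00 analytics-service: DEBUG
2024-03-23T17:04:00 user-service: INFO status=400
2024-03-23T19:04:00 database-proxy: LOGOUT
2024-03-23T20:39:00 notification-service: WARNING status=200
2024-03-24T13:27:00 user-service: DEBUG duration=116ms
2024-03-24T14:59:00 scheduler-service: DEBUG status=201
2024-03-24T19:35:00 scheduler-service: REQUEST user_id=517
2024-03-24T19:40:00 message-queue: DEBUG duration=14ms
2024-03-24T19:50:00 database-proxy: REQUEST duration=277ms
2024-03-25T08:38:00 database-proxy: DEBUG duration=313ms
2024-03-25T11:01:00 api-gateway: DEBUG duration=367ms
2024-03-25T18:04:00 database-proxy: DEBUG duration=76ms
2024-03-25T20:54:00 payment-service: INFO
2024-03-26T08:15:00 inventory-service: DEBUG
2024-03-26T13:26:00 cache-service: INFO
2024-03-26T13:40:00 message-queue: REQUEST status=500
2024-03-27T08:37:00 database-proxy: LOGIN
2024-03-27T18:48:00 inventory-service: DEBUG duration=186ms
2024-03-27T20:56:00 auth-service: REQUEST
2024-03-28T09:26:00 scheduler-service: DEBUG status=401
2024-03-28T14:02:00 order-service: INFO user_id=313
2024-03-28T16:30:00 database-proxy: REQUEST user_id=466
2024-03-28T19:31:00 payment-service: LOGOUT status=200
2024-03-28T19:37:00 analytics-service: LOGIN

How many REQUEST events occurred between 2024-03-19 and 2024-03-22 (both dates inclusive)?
3

To filter by date range:

1. Date range: 2024-03-19 through 2024-03-22, both dates inclusive
2. Filter for REQUEST events whose date falls in this range
3. Count matching events: 3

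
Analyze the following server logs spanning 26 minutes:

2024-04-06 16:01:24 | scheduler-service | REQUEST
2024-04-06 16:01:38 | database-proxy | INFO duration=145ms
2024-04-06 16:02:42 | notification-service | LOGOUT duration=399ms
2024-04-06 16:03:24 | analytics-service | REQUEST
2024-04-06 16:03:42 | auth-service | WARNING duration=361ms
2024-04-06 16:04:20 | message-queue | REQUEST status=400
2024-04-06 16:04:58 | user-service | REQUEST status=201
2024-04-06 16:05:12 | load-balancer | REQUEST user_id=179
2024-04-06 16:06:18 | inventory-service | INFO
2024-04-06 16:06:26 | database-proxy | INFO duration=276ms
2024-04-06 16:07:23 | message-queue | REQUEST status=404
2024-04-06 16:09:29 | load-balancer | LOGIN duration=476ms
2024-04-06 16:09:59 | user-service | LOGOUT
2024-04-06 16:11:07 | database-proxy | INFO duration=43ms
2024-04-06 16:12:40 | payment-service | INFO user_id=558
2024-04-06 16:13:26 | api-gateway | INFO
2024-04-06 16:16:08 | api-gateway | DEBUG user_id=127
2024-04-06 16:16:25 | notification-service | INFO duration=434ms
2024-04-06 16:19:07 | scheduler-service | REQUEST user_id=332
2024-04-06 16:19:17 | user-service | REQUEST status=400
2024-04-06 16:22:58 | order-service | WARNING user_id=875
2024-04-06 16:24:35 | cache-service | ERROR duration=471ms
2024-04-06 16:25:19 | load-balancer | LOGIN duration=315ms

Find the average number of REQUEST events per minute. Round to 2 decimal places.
0.31

To calculate the rate:

1. Count total REQUEST events: 8
2. Total time period: 26 minutes
3. Rate = 8 / 26 = 0.31 events per minute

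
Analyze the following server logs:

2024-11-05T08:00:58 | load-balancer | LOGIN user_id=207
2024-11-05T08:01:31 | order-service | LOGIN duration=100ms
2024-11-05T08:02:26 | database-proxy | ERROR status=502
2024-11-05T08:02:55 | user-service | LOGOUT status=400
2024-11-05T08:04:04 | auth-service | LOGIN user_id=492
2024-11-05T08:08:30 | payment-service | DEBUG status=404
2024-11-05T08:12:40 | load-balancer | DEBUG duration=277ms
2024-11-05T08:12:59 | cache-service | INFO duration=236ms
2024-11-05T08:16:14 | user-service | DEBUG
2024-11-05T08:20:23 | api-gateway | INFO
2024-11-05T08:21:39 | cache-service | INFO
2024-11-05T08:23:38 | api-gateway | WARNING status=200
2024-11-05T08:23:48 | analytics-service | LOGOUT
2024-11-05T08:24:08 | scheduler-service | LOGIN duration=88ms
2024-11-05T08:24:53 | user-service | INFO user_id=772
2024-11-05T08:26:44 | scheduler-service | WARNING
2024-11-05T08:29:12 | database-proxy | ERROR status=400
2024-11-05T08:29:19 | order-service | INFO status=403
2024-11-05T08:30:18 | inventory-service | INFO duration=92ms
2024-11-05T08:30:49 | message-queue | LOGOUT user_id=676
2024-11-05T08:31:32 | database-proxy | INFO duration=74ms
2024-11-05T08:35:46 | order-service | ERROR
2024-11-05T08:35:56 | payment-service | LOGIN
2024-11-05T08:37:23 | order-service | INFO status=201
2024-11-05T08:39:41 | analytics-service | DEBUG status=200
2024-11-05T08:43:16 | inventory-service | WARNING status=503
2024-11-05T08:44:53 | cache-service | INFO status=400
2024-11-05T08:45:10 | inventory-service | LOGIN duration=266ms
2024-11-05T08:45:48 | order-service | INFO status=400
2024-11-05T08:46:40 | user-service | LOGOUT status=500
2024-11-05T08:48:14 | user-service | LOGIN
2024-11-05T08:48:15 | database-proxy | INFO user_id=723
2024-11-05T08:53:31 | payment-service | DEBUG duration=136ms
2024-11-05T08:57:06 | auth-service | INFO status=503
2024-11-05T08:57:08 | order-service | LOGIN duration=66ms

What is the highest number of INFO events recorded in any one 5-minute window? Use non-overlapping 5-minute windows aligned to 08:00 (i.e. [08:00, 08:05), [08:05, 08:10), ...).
3

To find the burst window:

1. Divide the log period into non-overlapping 5-minute windows starting at 08:00
2. Count INFO events in each window
3. Find the window with maximum count
4. Maximum events in a window: 3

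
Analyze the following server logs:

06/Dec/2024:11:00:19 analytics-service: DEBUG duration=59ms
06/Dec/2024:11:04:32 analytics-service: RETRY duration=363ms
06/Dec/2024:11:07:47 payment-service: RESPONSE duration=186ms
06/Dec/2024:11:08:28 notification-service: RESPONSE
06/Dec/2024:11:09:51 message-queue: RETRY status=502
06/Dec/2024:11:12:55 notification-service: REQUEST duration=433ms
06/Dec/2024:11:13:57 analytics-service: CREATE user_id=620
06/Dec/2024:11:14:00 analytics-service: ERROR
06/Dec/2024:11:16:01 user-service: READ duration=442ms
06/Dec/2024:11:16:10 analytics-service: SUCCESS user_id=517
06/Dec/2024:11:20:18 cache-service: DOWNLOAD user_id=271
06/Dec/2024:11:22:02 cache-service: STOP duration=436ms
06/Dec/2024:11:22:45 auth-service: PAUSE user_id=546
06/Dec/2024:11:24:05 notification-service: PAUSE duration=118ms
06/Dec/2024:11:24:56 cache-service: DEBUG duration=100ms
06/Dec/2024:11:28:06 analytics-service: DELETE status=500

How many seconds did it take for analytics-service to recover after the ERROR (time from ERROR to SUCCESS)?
130

To calculate recovery time:

1. Find ERROR event for analytics-service: 06/Dec/2024:11:14:00
2. Find next SUCCESS event for analytics-service: 06/Dec/2024:11:16:10
3. Recovery time: 06/Dec/2024:11:16:10 - 06/Dec/2024:11:14:00 = 130 seconds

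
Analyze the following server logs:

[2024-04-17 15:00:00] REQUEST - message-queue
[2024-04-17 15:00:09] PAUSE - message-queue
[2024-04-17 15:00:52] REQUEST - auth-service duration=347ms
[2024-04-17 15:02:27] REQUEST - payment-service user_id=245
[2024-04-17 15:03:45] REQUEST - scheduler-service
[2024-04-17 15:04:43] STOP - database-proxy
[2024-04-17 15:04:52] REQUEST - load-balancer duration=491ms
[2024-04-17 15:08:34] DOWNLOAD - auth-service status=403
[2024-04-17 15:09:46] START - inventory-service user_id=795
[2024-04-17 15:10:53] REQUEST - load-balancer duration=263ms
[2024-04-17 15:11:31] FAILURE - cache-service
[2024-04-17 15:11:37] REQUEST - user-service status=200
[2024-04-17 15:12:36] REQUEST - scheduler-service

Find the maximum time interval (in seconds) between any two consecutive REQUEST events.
361

To find the longest gap:

1. Extract all REQUEST events in chronological order
2. Calculate time differences between consecutive events
3. Find the maximum difference
4. Longest gap: 361 seconds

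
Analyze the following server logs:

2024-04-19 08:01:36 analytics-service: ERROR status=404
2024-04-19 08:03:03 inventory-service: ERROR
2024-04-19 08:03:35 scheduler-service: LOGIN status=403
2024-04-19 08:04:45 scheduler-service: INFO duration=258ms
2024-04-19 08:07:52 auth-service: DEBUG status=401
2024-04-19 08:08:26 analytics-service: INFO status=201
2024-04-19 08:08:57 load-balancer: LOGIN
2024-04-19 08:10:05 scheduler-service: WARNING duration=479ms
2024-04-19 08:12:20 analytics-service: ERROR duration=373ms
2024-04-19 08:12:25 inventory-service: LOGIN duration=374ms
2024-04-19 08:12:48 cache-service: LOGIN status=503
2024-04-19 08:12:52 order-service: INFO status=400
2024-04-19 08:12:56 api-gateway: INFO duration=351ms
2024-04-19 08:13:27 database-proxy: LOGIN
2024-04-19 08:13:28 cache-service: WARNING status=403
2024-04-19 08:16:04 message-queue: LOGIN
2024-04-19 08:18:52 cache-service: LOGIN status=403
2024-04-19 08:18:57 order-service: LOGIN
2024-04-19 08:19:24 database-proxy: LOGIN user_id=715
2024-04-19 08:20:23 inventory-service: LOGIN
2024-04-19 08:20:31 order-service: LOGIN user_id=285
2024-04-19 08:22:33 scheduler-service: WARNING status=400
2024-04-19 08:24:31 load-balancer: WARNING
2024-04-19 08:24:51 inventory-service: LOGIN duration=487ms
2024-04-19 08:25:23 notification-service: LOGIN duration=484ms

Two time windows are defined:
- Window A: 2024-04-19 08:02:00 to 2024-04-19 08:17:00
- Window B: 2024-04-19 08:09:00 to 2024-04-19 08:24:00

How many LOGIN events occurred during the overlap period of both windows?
4

To find overlap events:

1. Window A: 2024-04-19 08:02:00 to 2024-04-19 08:17:00
2. Window B: 2024-04-19 08:09:00 to 2024-04-19 08:24:00
3. Overlap period: 2024-04-19 08:09:00 to 2024-04-19 08:17:00
4. Count LOGIN events in overlap: 4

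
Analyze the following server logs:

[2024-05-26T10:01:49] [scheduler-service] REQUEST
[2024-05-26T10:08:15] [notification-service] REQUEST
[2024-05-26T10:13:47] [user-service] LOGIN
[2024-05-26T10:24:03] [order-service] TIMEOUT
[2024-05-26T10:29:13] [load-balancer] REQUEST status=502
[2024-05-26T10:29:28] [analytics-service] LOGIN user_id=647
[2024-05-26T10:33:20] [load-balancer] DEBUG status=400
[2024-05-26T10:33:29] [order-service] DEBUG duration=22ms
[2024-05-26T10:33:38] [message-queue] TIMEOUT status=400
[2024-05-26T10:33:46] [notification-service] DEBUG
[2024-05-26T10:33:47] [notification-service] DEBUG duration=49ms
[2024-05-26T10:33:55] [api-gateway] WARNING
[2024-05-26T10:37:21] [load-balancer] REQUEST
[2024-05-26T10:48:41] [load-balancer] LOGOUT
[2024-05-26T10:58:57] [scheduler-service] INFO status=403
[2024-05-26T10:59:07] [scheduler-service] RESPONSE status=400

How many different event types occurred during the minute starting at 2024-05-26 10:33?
3

To count unique event types:

1. Filter events in the minute starting at 2024-05-26 10:33
2. Extract event types from matching entries
3. Count unique types: 3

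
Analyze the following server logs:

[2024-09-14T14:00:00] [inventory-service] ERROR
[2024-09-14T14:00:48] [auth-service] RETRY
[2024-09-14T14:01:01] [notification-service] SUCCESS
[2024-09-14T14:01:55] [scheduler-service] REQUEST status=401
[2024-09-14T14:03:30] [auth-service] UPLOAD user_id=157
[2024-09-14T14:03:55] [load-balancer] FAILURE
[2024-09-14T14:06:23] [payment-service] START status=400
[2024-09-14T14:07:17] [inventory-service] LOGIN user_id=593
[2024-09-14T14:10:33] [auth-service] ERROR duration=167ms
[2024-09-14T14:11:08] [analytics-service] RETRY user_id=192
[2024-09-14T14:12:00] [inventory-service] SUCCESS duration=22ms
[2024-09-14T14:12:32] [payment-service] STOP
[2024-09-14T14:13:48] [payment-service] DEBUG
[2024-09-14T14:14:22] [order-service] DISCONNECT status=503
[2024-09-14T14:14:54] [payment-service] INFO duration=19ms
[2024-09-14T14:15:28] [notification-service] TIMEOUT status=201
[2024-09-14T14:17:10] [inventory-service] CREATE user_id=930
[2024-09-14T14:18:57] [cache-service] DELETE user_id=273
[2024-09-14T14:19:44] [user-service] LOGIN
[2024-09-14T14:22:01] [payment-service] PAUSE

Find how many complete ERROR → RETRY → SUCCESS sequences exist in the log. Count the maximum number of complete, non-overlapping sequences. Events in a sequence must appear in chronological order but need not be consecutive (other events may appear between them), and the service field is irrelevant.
2

To count sequences:

1. Look for pattern: ERROR → RETRY → SUCCESS
2. Greedily scan the log in chronological order, matching each sequence element in turn (ignoring service)
3. Each time the full pattern completes, increment the count and restart matching from the next event
4. Complete non-overlapping sequences found: 2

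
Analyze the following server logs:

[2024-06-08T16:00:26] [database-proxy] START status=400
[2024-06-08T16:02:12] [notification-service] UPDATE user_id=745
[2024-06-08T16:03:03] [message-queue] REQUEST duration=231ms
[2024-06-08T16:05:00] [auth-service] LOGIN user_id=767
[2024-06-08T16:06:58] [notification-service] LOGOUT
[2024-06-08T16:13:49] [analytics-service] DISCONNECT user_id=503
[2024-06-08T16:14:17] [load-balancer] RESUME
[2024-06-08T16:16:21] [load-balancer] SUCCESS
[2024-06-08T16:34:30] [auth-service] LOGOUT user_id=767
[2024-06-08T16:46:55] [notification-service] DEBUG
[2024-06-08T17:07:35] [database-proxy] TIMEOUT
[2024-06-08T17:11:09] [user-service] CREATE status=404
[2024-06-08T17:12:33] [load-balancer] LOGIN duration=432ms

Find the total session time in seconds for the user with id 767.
1770

To calculate session duration:

1. Find LOGIN event for user_id=767: 2024-06-08T16:05:00
2. Find LOGOUT event for user_id=767: 2024-06-08T16:34:30
3. Session duration: 2024-06-08T16:34:30 - 2024-06-08T16:05:00 = 1770 seconds (29 minutes)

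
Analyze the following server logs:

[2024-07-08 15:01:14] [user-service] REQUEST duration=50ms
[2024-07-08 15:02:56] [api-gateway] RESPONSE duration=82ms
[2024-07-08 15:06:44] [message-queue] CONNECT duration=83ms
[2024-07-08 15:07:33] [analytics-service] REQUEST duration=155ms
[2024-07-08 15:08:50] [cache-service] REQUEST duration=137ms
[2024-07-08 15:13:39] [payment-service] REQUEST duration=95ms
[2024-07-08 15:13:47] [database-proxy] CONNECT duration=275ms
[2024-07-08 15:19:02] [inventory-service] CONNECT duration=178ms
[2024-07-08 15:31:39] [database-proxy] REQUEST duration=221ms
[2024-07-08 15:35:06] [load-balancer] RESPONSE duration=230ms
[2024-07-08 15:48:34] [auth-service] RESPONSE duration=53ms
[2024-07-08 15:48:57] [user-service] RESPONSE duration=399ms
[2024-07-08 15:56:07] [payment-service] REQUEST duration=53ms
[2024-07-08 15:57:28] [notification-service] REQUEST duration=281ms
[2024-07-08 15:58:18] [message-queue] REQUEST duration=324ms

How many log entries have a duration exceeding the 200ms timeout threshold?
6

To count timeouts:

1. Threshold: 200ms
2. Extract duration from each log entry
3. Count entries where duration > 200
4. Timeout count: 6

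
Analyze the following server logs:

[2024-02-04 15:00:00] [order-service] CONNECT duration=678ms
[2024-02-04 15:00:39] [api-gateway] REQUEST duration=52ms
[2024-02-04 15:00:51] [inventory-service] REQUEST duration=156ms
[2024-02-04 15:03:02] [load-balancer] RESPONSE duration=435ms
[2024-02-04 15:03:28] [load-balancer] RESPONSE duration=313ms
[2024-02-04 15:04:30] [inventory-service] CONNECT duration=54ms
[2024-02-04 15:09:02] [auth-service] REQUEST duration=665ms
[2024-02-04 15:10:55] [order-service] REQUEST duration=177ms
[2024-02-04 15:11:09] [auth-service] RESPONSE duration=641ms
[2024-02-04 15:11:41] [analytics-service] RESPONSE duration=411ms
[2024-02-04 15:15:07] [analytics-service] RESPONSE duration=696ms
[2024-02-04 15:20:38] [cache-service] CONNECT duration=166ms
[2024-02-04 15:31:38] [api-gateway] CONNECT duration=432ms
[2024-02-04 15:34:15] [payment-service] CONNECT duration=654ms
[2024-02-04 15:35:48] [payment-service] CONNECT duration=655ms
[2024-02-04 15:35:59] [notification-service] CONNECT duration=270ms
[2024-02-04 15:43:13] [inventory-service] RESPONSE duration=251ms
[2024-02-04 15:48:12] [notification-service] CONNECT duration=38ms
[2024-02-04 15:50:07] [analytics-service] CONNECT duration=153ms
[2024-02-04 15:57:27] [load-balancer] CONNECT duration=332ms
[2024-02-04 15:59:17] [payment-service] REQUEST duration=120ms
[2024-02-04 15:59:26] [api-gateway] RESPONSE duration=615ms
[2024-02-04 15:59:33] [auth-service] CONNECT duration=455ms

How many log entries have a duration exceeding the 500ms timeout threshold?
7

To count timeouts:

1. Threshold: 500ms
2. Extract duration from each log entry
3. Count entries where duration > 500
4. Timeout count: 7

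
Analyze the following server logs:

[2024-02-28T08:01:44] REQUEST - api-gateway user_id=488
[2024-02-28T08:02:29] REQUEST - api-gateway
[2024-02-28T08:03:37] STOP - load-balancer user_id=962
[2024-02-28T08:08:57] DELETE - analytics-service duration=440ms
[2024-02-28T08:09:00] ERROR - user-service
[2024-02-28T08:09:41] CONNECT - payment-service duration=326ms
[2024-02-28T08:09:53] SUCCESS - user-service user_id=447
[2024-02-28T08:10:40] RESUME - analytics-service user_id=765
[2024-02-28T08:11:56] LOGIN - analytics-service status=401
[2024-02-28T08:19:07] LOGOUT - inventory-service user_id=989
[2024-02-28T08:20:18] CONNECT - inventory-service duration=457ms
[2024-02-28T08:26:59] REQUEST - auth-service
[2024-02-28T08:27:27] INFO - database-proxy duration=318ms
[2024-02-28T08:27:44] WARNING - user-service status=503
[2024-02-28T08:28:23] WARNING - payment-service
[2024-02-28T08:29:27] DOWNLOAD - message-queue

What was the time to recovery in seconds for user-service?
53

To calculate recovery time:

1. Find ERROR event for user-service: 2024-02-28T08:09:00
2. Find next SUCCESS event for user-service: 2024-02-28T08:09:53
3. Recovery time: 2024-02-28T08:09:53 - 2024-02-28T08:09:00 = 53 seconds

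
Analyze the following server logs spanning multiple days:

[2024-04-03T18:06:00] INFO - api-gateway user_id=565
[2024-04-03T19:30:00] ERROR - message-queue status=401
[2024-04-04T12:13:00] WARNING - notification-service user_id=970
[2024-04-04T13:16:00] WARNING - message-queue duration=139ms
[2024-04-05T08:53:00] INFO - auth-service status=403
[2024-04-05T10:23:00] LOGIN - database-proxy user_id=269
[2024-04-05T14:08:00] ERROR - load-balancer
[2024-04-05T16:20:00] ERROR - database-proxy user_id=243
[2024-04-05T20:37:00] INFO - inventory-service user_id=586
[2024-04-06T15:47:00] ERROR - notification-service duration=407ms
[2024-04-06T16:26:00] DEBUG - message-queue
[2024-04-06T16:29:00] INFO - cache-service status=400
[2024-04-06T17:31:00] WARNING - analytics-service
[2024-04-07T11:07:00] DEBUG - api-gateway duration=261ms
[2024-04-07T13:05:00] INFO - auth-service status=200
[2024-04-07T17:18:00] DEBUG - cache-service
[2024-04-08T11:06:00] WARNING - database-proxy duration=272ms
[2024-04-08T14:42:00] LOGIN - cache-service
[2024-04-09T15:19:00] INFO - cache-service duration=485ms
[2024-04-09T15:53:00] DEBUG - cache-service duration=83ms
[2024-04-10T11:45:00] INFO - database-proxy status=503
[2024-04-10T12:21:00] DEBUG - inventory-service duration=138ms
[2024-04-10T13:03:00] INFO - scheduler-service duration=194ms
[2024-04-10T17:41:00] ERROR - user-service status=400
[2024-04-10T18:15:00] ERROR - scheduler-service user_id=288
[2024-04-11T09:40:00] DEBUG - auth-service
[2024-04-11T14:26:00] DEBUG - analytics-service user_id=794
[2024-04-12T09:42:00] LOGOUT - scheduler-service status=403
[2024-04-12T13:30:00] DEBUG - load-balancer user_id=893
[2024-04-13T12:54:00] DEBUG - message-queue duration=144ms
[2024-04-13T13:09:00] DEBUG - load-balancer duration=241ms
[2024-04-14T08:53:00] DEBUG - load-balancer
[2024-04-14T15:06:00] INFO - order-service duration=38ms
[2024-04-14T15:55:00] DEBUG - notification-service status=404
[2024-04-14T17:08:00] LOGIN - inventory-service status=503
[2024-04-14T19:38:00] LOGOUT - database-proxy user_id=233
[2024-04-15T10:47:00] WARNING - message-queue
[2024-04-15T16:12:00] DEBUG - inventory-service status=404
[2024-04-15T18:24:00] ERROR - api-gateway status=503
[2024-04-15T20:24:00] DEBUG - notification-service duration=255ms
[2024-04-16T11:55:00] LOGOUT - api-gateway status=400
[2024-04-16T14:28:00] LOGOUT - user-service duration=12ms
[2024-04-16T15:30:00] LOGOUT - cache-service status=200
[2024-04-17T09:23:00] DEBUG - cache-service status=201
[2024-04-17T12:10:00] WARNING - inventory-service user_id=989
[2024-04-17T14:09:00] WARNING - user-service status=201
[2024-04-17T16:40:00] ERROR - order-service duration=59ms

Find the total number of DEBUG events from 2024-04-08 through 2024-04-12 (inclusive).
5

To filter by date range:

1. Date range: 2024-04-08 through 2024-04-12, both dates inclusive
2. Filter for DEBUG events whose date falls in this range
3. Count matching events: 5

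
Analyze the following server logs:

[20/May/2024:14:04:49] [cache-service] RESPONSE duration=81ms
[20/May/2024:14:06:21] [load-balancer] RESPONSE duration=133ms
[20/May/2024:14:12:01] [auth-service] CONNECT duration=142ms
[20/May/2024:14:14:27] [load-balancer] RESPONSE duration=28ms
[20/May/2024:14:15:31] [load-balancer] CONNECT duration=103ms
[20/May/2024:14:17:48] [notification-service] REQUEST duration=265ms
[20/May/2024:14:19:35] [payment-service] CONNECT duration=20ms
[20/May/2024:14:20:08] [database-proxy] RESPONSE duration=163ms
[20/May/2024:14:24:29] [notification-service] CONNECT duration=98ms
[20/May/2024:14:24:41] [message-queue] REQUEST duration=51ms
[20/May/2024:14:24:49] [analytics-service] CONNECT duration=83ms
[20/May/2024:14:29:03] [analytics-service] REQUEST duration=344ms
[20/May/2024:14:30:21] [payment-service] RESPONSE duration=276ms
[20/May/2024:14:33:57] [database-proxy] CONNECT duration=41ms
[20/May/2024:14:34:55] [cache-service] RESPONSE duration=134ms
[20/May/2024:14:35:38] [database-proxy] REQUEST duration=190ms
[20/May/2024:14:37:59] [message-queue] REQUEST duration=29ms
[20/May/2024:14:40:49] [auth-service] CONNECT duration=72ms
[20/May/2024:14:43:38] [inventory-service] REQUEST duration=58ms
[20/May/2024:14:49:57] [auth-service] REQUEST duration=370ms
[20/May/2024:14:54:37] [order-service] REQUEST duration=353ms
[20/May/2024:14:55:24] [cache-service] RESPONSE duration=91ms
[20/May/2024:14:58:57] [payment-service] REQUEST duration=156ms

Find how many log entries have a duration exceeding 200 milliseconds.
5

To count timeouts:

1. Threshold: 200ms
2. Extract duration from each log entry
3. Count entries where duration > 200
4. Timeout count: 5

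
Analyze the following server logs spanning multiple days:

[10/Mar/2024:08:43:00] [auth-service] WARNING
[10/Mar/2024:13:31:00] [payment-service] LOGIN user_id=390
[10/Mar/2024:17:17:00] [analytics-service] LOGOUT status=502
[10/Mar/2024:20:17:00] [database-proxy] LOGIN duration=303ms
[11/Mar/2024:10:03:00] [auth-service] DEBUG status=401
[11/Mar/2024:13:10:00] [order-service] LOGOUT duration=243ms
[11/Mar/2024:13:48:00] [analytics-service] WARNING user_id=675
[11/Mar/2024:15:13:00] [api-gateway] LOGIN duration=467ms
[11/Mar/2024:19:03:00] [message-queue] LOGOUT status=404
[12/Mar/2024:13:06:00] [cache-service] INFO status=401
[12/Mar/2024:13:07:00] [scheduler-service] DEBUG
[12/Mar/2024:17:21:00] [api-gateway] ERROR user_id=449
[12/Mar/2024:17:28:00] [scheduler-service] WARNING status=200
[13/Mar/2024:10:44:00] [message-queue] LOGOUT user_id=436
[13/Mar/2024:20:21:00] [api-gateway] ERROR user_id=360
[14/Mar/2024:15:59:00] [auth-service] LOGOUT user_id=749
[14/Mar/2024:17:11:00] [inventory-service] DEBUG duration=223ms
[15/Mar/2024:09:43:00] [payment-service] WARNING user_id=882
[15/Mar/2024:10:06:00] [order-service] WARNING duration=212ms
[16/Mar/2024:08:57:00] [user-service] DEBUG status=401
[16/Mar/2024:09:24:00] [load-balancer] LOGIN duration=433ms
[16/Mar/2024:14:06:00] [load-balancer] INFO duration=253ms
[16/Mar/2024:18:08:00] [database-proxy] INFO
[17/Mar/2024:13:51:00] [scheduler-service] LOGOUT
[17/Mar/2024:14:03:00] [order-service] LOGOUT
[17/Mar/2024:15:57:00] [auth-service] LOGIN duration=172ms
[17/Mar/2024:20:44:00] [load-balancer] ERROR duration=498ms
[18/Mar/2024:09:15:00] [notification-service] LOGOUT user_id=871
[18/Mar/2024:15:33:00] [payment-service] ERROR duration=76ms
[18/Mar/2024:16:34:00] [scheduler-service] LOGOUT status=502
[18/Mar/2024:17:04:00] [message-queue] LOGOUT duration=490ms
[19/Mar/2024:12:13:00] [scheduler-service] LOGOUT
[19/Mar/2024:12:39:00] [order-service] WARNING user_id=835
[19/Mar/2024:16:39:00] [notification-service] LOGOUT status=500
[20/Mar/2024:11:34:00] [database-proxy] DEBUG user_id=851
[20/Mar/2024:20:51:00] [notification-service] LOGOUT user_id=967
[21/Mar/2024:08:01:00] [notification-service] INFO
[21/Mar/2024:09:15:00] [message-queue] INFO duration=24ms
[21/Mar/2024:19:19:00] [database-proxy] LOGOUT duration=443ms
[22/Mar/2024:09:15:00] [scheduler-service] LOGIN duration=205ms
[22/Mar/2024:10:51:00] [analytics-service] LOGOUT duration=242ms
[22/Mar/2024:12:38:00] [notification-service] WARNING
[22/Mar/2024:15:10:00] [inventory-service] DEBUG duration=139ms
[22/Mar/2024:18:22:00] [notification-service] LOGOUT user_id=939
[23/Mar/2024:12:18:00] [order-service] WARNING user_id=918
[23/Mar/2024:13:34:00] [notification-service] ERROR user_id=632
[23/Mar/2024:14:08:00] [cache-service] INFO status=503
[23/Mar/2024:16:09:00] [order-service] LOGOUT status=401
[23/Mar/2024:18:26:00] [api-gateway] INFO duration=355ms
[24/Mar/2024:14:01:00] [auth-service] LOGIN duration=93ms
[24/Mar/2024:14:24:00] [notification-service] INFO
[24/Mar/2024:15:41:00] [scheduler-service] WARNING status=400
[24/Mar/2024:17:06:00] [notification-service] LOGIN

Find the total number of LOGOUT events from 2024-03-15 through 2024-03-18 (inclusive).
5

To filter by date range:

1. Date range: 2024-03-15 through 2024-03-18, both dates inclusive
2. Filter for LOGOUT events whose date falls in this range
3. Count matching events: 5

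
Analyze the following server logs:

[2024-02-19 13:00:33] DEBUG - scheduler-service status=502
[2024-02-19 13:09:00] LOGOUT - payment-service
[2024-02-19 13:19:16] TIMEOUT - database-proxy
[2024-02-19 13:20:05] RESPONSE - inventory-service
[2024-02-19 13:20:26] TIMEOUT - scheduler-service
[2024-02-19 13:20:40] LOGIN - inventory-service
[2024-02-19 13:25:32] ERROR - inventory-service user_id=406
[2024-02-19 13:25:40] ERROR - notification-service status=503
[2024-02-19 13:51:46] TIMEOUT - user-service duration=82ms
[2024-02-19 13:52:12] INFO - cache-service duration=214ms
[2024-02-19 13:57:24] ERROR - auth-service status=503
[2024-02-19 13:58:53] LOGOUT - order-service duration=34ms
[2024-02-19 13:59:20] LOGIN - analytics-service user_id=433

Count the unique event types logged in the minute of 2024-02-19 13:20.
3

To count unique event types:

1. Filter events in the minute starting at 2024-02-19 13:20
2. Extract event types from matching entries
3. Count unique types: 3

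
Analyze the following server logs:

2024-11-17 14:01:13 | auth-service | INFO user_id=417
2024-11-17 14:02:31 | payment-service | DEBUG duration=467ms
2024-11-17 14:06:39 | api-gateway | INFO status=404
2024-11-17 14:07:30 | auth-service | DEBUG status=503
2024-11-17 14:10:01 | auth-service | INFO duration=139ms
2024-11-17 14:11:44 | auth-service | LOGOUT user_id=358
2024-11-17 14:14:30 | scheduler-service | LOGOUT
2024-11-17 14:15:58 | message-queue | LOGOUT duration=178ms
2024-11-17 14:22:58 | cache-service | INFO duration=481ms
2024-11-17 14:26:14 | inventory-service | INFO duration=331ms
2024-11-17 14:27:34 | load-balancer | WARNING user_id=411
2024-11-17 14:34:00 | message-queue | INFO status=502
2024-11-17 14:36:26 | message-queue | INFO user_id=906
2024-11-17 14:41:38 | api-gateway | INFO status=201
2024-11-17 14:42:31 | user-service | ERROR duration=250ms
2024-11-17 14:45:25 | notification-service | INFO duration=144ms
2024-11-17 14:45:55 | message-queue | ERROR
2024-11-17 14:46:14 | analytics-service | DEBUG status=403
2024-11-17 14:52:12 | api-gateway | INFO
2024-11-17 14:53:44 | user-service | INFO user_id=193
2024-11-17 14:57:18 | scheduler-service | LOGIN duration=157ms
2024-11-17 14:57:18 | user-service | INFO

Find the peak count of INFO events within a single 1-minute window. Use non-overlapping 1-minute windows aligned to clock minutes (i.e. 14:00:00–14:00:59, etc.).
1

To find the burst window:

1. Divide the log period into non-overlapping 1-minute windows starting at 14:00
2. Count INFO events in each window
3. Find the window with maximum count
4. Maximum events in a window: 1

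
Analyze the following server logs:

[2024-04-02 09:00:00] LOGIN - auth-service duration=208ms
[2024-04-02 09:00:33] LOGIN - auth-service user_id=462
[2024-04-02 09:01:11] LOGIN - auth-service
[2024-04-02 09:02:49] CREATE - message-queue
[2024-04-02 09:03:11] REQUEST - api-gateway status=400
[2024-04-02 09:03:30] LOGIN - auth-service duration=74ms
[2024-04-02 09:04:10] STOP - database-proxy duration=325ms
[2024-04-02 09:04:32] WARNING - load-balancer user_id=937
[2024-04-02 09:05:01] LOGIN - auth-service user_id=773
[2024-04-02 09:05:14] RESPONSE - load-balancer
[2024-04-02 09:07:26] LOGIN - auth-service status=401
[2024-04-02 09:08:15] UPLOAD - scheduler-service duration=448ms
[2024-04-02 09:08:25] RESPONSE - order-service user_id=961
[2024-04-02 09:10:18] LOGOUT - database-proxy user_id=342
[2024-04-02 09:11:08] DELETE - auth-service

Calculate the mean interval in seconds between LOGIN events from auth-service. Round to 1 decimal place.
89.2

To calculate average interval:

1. Find all LOGIN events for auth-service in order
2. Calculate time gaps between consecutive events
3. Compute mean of gaps: 446 / 5 = 89.2 seconds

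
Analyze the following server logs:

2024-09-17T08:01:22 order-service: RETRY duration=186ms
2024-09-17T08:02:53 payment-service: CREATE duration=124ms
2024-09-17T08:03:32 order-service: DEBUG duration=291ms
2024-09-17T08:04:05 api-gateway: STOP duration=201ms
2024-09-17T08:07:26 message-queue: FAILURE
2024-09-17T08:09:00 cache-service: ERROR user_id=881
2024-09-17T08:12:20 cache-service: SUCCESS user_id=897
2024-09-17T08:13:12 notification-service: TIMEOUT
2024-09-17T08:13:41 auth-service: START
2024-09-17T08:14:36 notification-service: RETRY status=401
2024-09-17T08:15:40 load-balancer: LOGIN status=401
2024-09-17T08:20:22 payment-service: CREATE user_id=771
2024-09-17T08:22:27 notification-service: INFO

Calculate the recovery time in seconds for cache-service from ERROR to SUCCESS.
200

To calculate recovery time:

1. Find ERROR event for cache-service: 2024-09-17T08:09:00
2. Find next SUCCESS event for cache-service: 2024-09-17T08:12:20
3. Recovery time: 2024-09-17T08:12:20 - 2024-09-17T08:09:00 = 200 seconds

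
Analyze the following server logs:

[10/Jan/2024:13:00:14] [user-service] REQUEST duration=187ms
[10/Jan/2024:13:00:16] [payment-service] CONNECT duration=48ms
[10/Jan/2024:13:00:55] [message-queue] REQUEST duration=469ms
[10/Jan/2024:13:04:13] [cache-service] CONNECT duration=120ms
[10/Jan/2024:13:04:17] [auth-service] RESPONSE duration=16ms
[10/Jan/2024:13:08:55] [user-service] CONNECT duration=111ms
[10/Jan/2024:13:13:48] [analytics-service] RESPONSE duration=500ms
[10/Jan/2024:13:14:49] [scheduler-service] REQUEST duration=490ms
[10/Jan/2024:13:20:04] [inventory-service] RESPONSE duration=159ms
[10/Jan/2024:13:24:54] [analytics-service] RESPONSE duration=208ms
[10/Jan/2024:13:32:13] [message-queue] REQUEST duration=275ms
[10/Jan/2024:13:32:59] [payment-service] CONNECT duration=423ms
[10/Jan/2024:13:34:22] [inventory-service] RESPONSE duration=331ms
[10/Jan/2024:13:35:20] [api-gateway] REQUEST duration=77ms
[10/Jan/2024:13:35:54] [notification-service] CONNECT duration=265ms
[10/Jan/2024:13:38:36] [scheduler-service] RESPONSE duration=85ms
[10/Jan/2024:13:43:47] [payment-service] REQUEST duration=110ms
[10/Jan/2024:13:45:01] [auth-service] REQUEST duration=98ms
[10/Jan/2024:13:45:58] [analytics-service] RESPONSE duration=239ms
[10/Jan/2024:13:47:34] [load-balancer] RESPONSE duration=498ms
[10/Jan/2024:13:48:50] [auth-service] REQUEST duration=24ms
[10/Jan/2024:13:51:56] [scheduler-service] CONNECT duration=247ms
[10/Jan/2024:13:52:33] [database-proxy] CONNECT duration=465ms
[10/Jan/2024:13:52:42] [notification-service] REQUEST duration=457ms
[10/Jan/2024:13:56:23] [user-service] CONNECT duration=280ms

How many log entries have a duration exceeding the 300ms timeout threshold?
8

To count timeouts:

1. Threshold: 300ms
2. Extract duration from each log entry
3. Count entries where duration > 300
4. Timeout count: 8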